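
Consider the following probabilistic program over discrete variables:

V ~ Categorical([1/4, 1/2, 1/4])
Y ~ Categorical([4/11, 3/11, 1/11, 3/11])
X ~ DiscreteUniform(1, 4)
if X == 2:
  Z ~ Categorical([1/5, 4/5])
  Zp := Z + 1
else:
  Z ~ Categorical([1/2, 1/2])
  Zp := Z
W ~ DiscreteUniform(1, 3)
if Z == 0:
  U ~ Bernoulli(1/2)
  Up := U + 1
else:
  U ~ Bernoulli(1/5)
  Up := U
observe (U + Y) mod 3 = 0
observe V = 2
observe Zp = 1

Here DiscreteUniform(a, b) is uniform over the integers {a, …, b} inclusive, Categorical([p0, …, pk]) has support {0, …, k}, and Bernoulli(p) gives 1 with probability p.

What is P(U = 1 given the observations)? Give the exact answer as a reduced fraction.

P(U = 1 | obs) = 4/95

Enumerate traces; 36 have nonzero weight after conditioning:
  (V=2, Y=0, X=1, Z=1, W=1, U=0) weight 1/330
  (V=2, Y=0, X=1, Z=1, W=2, U=0) weight 1/330
  (V=2, Y=0, X=1, Z=1, W=3, U=0) weight 1/330
  (V=2, Y=0, X=2, Z=0, W=1, U=0) weight 1/1320
  (V=2, Y=0, X=2, Z=0, W=2, U=0) weight 1/1320
  (V=2, Y=0, X=2, Z=0, W=3, U=0) weight 1/1320
  (V=2, Y=0, X=3, Z=1, W=1, U=0) weight 1/330
  (V=2, Y=0, X=3, Z=1, W=2, U=0) weight 1/330
  (V=2, Y=2, X=1, Z=1, W=1, U=1) weight 1/5280
  … 27 more
Group by U:
  weight(U=0) = 91/1760
  weight(U=1) = 1/440
Total weight = 91/1760 + 1/440 = 19/352
P(U=0 | obs) = 91/1760 / 19/352 = 91/95
P(U=1 | obs) = 1/440 / 19/352 = 4/95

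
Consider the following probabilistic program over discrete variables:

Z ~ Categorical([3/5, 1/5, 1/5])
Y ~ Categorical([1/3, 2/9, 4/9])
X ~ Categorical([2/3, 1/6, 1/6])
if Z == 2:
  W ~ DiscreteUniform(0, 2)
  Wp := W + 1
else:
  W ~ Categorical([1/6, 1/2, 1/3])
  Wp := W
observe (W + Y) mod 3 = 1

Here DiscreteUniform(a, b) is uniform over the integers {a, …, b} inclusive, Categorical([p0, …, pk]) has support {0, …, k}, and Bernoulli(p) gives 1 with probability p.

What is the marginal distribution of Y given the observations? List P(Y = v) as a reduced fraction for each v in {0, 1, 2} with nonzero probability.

P(Y=0) = 21/47, P(Y=1) = 6/47, P(Y=2) = 20/47

Enumerate traces; 27 have nonzero weight after conditioning:
  (Z=0, Y=0, X=0, W=1) weight 1/15
  (Z=0, Y=0, X=1, W=1) weight 1/60
  (Z=0, Y=0, X=2, W=1) weight 1/60
  (Z=0, Y=1, X=0, W=0) weight 2/135
  (Z=0, Y=1, X=1, W=0) weight 1/270
  (Z=0, Y=1, X=2, W=0) weight 1/270
  (Z=0, Y=2, X=0, W=2) weight 8/135
  (Z=0, Y=2, X=1, W=2) weight 2/135
  … 19 more
Group by Y:
  weight(Y=0) = 7/45
  weight(Y=1) = 2/45
  weight(Y=2) = 4/27
Total weight = 7/45 + 2/45 + 4/27 = 47/135
P(Y=0 | obs) = 7/45 / 47/135 = 21/47
P(Y=1 | obs) = 2/45 / 47/135 = 6/47
P(Y=2 | obs) = 4/27 / 47/135 = 20/47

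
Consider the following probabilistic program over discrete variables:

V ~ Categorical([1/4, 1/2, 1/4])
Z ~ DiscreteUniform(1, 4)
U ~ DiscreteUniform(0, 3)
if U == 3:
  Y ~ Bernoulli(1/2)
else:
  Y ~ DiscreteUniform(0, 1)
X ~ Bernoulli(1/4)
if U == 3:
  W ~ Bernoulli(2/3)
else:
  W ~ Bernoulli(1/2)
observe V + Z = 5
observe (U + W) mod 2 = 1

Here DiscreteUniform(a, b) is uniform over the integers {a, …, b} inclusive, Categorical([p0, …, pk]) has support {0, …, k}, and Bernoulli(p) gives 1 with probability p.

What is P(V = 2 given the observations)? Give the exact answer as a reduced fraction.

P(V = 2 | obs) = 1/3

Enumerate traces; 32 have nonzero weight after conditioning:
  (V=1, Z=4, U=0, Y=0, X=0, W=1) weight 3/512
  (V=1, Z=4, U=0, Y=0, X=1, W=1) weight 1/512
  (V=1, Z=4, U=0, Y=1, X=0, W=1) weight 3/512
  (V=1, Z=4, U=0, Y=1, X=1, W=1) weight 1/512
  (V=1, Z=4, U=1, Y=0, X=0, W=0) weight 3/512
  (V=1, Z=4, U=1, Y=0, X=1, W=0) weight 1/512
  (V=1, Z=4, U=1, Y=1, X=0, W=0) weight 3/512
  (V=1, Z=4, U=1, Y=1, X=1, W=0) weight 1/512
  (V=2, Z=3, U=0, Y=0, X=0, W=1) weight 3/1024
  … 23 more
Group by V:
  weight(V=1) = 11/192
  weight(V=2) = 11/384
Total weight = 11/192 + 11/384 = 11/128
P(V=1 | obs) = 11/192 / 11/128 = 2/3
P(V=2 | obs) = 11/384 / 11/128 = 1/3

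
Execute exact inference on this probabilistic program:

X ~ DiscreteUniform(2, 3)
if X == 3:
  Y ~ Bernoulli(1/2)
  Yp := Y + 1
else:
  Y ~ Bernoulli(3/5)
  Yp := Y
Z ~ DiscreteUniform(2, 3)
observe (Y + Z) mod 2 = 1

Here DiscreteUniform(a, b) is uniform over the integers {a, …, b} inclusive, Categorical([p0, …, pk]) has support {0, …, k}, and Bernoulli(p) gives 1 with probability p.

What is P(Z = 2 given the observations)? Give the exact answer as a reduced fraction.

Enumerate traces; 4 have nonzero weight after conditioning:
  (X=2, Y=0, Z=3) weight 1/10
  (X=2, Y=1, Z=2) weight 3/20
  (X=3, Y=0, Z=3) weight 1/8
  (X=3, Y=1, Z=2) weight 1/8
Group by Z:
  weight(Z=2) = 11/40
  weight(Z=3) = 9/40
Total weight = 11/40 + 9/40 = 1/2
P(Z=2 | obs) = 11/40 / 1/2 = 11/20
P(Z=3 | obs) = 9/40 / 1/2 = 9/20

P(Z = 2 | obs) = 11/20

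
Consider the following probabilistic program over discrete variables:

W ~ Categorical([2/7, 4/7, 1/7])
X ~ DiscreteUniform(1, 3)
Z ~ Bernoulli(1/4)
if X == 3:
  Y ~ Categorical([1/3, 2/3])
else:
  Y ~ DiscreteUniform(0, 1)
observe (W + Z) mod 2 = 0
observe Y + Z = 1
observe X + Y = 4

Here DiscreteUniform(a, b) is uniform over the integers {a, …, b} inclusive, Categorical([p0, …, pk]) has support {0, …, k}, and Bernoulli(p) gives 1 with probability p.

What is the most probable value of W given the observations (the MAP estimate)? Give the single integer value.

argmax_v P(W = v | obs) = 0

Enumerate traces; 2 have nonzero weight after conditioning:
  (W=0, X=3, Z=0, Y=1) weight 1/21
  (W=2, X=3, Z=0, Y=1) weight 1/42
Group by W:
  weight(W=0) = 1/21
  weight(W=2) = 1/42
Total weight = 1/21 + 1/42 = 1/14
P(W=0 | obs) = 1/21 / 1/14 = 2/3
P(W=2 | obs) = 1/42 / 1/14 = 1/3
argmax = 0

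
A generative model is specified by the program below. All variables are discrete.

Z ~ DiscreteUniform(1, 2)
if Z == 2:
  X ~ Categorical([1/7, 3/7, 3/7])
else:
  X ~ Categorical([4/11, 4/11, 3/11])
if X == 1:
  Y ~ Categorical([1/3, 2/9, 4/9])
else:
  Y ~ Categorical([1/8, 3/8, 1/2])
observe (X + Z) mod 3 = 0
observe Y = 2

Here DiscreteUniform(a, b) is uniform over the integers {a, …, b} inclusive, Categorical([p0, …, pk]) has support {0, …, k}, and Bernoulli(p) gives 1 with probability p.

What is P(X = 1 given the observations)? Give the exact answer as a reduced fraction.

P(X = 1 | obs) = 88/151

Enumerate traces; 2 have nonzero weight after conditioning:
  (Z=1, X=2, Y=2) weight 3/44
  (Z=2, X=1, Y=2) weight 2/21
Group by X:
  weight(X=1) = 2/21
  weight(X=2) = 3/44
Total weight = 2/21 + 3/44 = 151/924
P(X=1 | obs) = 2/21 / 151/924 = 88/151
P(X=2 | obs) = 3/44 / 151/924 = 63/151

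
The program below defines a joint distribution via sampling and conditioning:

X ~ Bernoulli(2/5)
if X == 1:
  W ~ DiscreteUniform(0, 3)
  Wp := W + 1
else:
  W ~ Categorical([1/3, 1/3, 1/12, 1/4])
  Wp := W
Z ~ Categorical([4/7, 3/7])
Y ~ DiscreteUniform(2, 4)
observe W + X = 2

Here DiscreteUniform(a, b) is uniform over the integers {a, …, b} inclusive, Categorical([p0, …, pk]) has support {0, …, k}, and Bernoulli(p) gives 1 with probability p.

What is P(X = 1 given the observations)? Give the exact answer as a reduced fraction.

P(X = 1 | obs) = 2/3

Enumerate traces; 12 have nonzero weight after conditioning:
  (X=0, W=2, Z=0, Y=2) weight 1/105
  (X=0, W=2, Z=0, Y=3) weight 1/105
  (X=0, W=2, Z=0, Y=4) weight 1/105
  (X=0, W=2, Z=1, Y=2) weight 1/140
  (X=0, W=2, Z=1, Y=3) weight 1/140
  (X=0, W=2, Z=1, Y=4) weight 1/140
  (X=1, W=1, Z=0, Y=2) weight 2/105
  (X=1, W=1, Z=0, Y=3) weight 2/105
  … 4 more
Group by X:
  weight(X=0) = 1/20
  weight(X=1) = 1/10
Total weight = 1/20 + 1/10 = 3/20
P(X=0 | obs) = 1/20 / 3/20 = 1/3
P(X=1 | obs) = 1/10 / 3/20 = 2/3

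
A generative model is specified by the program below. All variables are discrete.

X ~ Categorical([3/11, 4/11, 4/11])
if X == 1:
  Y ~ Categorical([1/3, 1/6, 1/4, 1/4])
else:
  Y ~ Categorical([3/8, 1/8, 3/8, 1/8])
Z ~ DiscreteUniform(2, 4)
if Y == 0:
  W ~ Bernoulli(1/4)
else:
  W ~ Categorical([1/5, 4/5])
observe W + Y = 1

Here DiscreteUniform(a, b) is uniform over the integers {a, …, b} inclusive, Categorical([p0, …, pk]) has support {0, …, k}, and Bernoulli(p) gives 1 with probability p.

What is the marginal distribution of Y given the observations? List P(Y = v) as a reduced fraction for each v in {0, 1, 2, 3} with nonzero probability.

P(Y=0) = 475/623, P(Y=1) = 148/623

Enumerate traces; 18 have nonzero weight after conditioning:
  (X=0, Y=0, Z=2, W=1) weight 3/352
  (X=0, Y=0, Z=3, W=1) weight 3/352
  (X=0, Y=0, Z=4, W=1) weight 3/352
  (X=0, Y=1, Z=2, W=0) weight 1/440
  (X=0, Y=1, Z=3, W=0) weight 1/440
  (X=0, Y=1, Z=4, W=0) weight 1/440
  (X=1, Y=0, Z=2, W=1) weight 1/99
  (X=1, Y=0, Z=3, W=1) weight 1/99
  … 10 more
Group by Y:
  weight(Y=0) = 95/1056
  weight(Y=1) = 37/1320
Total weight = 95/1056 + 37/1320 = 623/5280
P(Y=0 | obs) = 95/1056 / 623/5280 = 475/623
P(Y=1 | obs) = 37/1320 / 623/5280 = 148/623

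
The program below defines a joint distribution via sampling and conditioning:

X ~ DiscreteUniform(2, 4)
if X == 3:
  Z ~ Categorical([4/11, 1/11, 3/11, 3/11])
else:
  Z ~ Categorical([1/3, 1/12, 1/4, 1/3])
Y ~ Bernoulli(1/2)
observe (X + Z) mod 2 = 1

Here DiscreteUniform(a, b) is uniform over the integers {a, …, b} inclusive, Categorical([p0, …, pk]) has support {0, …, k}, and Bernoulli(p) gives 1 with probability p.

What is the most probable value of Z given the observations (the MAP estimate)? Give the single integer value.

Enumerate traces; 12 have nonzero weight after conditioning:
  (X=2, Z=1, Y=0) weight 1/72
  (X=2, Z=1, Y=1) weight 1/72
  (X=2, Z=3, Y=0) weight 1/18
  (X=2, Z=3, Y=1) weight 1/18
  (X=3, Z=0, Y=0) weight 2/33
  (X=3, Z=0, Y=1) weight 2/33
  (X=3, Z=2, Y=0) weight 1/22
  (X=3, Z=2, Y=1) weight 1/22
  … 4 more
Group by Z:
  weight(Z=0) = 4/33
  weight(Z=1) = 1/18
  weight(Z=2) = 1/11
  weight(Z=3) = 2/9
Total weight = 4/33 + 1/18 + 1/11 + 2/9 = 97/198
P(Z=0 | obs) = 4/33 / 97/198 = 24/97
P(Z=1 | obs) = 1/18 / 97/198 = 11/97
P(Z=2 | obs) = 1/11 / 97/198 = 18/97
P(Z=3 | obs) = 2/9 / 97/198 = 44/97
argmax = 3

argmax_v P(Z = v | obs) = 3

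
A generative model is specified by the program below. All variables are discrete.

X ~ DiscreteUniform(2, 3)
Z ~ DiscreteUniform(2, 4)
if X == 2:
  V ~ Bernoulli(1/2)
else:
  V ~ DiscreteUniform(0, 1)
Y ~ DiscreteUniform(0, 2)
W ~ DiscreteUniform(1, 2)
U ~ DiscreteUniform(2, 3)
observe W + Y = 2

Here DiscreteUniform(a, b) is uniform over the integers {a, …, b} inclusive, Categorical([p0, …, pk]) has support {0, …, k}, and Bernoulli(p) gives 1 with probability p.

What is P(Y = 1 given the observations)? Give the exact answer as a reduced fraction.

Enumerate traces; 48 have nonzero weight after conditioning:
  (X=2, Z=2, V=0, Y=0, W=2, U=2) weight 1/144
  (X=2, Z=2, V=0, Y=0, W=2, U=3) weight 1/144
  (X=2, Z=2, V=0, Y=1, W=1, U=2) weight 1/144
  (X=2, Z=2, V=0, Y=1, W=1, U=3) weight 1/144
  (X=2, Z=2, V=1, Y=0, W=2, U=2) weight 1/144
  (X=2, Z=2, V=1, Y=0, W=2, U=3) weight 1/144
  (X=2, Z=2, V=1, Y=1, W=1, U=2) weight 1/144
  (X=2, Z=2, V=1, Y=1, W=1, U=3) weight 1/144
  … 40 more
Group by Y:
  weight(Y=0) = 1/6
  weight(Y=1) = 1/6
Total weight = 1/6 + 1/6 = 1/3
P(Y=0 | obs) = 1/6 / 1/3 = 1/2
P(Y=1 | obs) = 1/6 / 1/3 = 1/2

P(Y = 1 | obs) = 1/2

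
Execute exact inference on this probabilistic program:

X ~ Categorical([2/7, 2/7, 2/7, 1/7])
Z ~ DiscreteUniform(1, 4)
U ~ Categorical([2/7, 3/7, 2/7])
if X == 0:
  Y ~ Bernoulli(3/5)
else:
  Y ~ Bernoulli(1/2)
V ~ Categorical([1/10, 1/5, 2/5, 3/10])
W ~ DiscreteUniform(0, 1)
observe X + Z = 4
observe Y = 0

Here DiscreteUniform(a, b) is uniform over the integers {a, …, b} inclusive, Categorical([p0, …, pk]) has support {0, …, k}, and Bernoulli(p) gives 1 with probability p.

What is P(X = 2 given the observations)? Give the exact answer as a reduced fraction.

Enumerate traces; 96 have nonzero weight after conditioning:
  (X=0, Z=4, U=0, Y=0, V=0, W=0) weight 1/2450
  (X=0, Z=4, U=0, Y=0, V=0, W=1) weight 1/2450
  (X=0, Z=4, U=0, Y=0, V=1, W=0) weight 1/1225
  (X=0, Z=4, U=0, Y=0, V=1, W=1) weight 1/1225
  (X=0, Z=4, U=0, Y=0, V=2, W=0) weight 2/1225
  (X=0, Z=4, U=0, Y=0, V=2, W=1) weight 2/1225
  (X=0, Z=4, U=0, Y=0, V=3, W=0) weight 3/2450
  (X=0, Z=4, U=0, Y=0, V=3, W=1) weight 3/2450
  (X=1, Z=3, U=0, Y=0, V=0, W=0) weight 1/1960
  (X=2, Z=2, U=0, Y=0, V=0, W=0) weight 1/1960
  … 86 more
Group by X:
  weight(X=0) = 1/35
  weight(X=1) = 1/28
  weight(X=2) = 1/28
  weight(X=3) = 1/56
Total weight = 1/35 + 1/28 + 1/28 + 1/56 = 33/280
P(X=0 | obs) = 1/35 / 33/280 = 8/33
P(X=1 | obs) = 1/28 / 33/280 = 10/33
P(X=2 | obs) = 1/28 / 33/280 = 10/33
P(X=3 | obs) = 1/56 / 33/280 = 5/33

P(X = 2 | obs) = 10/33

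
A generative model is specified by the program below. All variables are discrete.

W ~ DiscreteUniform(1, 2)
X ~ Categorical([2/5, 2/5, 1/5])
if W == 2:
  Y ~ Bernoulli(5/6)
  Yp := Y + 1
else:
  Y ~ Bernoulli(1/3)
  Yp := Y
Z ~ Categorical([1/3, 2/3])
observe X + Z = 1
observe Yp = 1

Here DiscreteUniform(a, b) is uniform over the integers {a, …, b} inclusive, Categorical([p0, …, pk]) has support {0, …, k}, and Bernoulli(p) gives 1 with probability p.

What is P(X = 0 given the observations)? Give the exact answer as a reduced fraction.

P(X = 0 | obs) = 2/3

Enumerate traces; 4 have nonzero weight after conditioning:
  (W=1, X=0, Y=1, Z=1) weight 2/45
  (W=1, X=1, Y=1, Z=0) weight 1/45
  (W=2, X=0, Y=0, Z=1) weight 1/45
  (W=2, X=1, Y=0, Z=0) weight 1/90
Group by X:
  weight(X=0) = 1/15
  weight(X=1) = 1/30
Total weight = 1/15 + 1/30 = 1/10
P(X=0 | obs) = 1/15 / 1/10 = 2/3
P(X=1 | obs) = 1/30 / 1/10 = 1/3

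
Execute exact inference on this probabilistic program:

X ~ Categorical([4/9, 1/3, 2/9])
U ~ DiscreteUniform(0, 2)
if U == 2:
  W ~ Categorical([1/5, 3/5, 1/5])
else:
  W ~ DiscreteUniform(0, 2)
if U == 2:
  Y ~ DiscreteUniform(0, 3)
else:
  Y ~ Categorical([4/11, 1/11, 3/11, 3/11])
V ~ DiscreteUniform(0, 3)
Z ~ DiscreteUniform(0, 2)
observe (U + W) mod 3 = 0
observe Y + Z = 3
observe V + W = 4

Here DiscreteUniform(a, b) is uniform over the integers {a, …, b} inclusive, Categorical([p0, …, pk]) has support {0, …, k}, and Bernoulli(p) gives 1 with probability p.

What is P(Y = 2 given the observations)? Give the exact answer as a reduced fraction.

P(Y = 2 | obs) = 159/437

Enumerate traces; 18 have nonzero weight after conditioning:
  (X=0, U=1, W=2, Y=1, V=2, Z=2) weight 1/2673
  (X=0, U=1, W=2, Y=2, V=2, Z=1) weight 1/891
  (X=0, U=1, W=2, Y=3, V=2, Z=0) weight 1/891
  (X=0, U=2, W=1, Y=1, V=3, Z=2) weight 1/540
  (X=0, U=2, W=1, Y=2, V=3, Z=1) weight 1/540
  (X=0, U=2, W=1, Y=3, V=3, Z=0) weight 1/540
  (X=1, U=1, W=2, Y=1, V=2, Z=2) weight 1/3564
  (X=1, U=1, W=2, Y=2, V=2, Z=1) weight 1/1188
  … 10 more
Group by Y:
  weight(Y=1) = 119/23760
  weight(Y=2) = 53/7920
  weight(Y=3) = 53/7920
Total weight = 119/23760 + 53/7920 + 53/7920 = 437/23760
P(Y=1 | obs) = 119/23760 / 437/23760 = 119/437
P(Y=2 | obs) = 53/7920 / 437/23760 = 159/437
P(Y=3 | obs) = 53/7920 / 437/23760 = 159/437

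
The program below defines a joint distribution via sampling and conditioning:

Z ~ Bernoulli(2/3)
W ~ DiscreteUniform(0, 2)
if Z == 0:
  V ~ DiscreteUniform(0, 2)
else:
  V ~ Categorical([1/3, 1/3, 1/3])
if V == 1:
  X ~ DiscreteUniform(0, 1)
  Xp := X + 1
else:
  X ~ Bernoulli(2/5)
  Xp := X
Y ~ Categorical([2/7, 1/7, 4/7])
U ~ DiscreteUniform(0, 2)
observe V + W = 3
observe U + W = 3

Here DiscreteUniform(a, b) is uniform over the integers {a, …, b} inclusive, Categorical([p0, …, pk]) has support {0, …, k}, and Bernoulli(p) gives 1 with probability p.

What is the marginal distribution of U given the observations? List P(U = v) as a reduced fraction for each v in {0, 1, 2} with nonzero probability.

Enumerate traces; 24 have nonzero weight after conditioning:
  (Z=0, W=1, V=2, X=0, Y=0, U=2) weight 2/945
  (Z=0, W=1, V=2, X=0, Y=1, U=2) weight 1/945
  (Z=0, W=1, V=2, X=0, Y=2, U=2) weight 4/945
  (Z=0, W=1, V=2, X=1, Y=0, U=2) weight 4/2835
  (Z=0, W=1, V=2, X=1, Y=1, U=2) weight 2/2835
  (Z=0, W=1, V=2, X=1, Y=2, U=2) weight 8/2835
  (Z=0, W=2, V=1, X=0, Y=0, U=1) weight 1/567
  (Z=0, W=2, V=1, X=0, Y=1, U=1) weight 1/1134
  … 16 more
Group by U:
  weight(U=1) = 1/27
  weight(U=2) = 1/27
Total weight = 1/27 + 1/27 = 2/27
P(U=1 | obs) = 1/27 / 2/27 = 1/2
P(U=2 | obs) = 1/27 / 2/27 = 1/2

P(U=1) = 1/2, P(U=2) = 1/2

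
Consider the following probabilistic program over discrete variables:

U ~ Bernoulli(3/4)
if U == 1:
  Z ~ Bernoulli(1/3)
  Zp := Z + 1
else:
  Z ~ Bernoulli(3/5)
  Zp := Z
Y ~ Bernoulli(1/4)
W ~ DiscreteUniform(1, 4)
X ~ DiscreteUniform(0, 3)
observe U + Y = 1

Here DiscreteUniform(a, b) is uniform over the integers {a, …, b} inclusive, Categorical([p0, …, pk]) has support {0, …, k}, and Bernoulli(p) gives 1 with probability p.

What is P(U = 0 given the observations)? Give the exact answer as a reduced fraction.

Enumerate traces; 64 have nonzero weight after conditioning:
  (U=0, Z=0, Y=1, W=1, X=0) weight 1/640
  (U=0, Z=0, Y=1, W=1, X=1) weight 1/640
  (U=0, Z=0, Y=1, W=1, X=2) weight 1/640
  (U=0, Z=0, Y=1, W=1, X=3) weight 1/640
  (U=0, Z=0, Y=1, W=2, X=0) weight 1/640
  (U=0, Z=0, Y=1, W=2, X=1) weight 1/640
  (U=0, Z=0, Y=1, W=2, X=2) weight 1/640
  (U=0, Z=0, Y=1, W=2, X=3) weight 1/640
  (U=1, Z=0, Y=0, W=1, X=0) weight 3/128
  … 55 more
Group by U:
  weight(U=0) = 1/16
  weight(U=1) = 9/16
Total weight = 1/16 + 9/16 = 5/8
P(U=0 | obs) = 1/16 / 5/8 = 1/10
P(U=1 | obs) = 9/16 / 5/8 = 9/10

P(U = 0 | obs) = 1/10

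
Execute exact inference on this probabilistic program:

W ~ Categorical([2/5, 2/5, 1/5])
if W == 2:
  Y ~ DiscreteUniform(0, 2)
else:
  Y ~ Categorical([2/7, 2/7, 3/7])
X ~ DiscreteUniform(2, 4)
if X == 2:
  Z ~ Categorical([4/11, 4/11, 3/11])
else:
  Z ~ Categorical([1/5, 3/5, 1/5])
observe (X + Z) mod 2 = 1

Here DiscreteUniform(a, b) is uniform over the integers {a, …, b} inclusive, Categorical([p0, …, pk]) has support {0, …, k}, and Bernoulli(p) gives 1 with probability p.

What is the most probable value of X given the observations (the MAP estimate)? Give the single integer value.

Enumerate traces; 36 have nonzero weight after conditioning:
  (W=0, Y=0, X=2, Z=1) weight 16/1155
  (W=0, Y=0, X=3, Z=0) weight 4/525
  (W=0, Y=0, X=3, Z=2) weight 4/525
  (W=0, Y=0, X=4, Z=1) weight 4/175
  (W=0, Y=1, X=2, Z=1) weight 16/1155
  (W=0, Y=1, X=3, Z=0) weight 4/525
  (W=0, Y=1, X=3, Z=2) weight 4/525
  (W=0, Y=1, X=4, Z=1) weight 4/175
  … 28 more
Group by X:
  weight(X=2) = 4/33
  weight(X=3) = 2/15
  weight(X=4) = 1/5
Total weight = 4/33 + 2/15 + 1/5 = 5/11
P(X=2 | obs) = 4/33 / 5/11 = 4/15
P(X=3 | obs) = 2/15 / 5/11 = 22/75
P(X=4 | obs) = 1/5 / 5/11 = 11/25
argmax = 4

argmax_v P(X = v | obs) = 4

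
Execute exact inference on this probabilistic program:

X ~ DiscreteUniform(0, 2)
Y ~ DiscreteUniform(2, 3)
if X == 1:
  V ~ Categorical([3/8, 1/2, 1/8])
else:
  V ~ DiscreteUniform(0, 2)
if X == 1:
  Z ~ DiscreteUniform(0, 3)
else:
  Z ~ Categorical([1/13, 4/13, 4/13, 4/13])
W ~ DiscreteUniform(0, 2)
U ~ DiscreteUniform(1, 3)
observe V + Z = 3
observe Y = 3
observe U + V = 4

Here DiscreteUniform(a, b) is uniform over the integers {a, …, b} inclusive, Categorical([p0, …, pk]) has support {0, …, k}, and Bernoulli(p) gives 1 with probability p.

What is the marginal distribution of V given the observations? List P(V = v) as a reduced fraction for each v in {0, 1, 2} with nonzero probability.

P(V=1) = 412/707, P(V=2) = 295/707

Enumerate traces; 18 have nonzero weight after conditioning:
  (X=0, Y=3, V=1, Z=2, W=0, U=3) weight 2/1053
  (X=0, Y=3, V=1, Z=2, W=1, U=3) weight 2/1053
  (X=0, Y=3, V=1, Z=2, W=2, U=3) weight 2/1053
  (X=0, Y=3, V=2, Z=1, W=0, U=2) weight 2/1053
  (X=0, Y=3, V=2, Z=1, W=1, U=2) weight 2/1053
  (X=0, Y=3, V=2, Z=1, W=2, U=2) weight 2/1053
  (X=1, Y=3, V=1, Z=2, W=0, U=3) weight 1/432
  (X=1, Y=3, V=1, Z=2, W=1, U=3) weight 1/432
  … 10 more
Group by V:
  weight(V=1) = 103/5616
  weight(V=2) = 295/22464
Total weight = 103/5616 + 295/22464 = 707/22464
P(V=1 | obs) = 103/5616 / 707/22464 = 412/707
P(V=2 | obs) = 295/22464 / 707/22464 = 295/707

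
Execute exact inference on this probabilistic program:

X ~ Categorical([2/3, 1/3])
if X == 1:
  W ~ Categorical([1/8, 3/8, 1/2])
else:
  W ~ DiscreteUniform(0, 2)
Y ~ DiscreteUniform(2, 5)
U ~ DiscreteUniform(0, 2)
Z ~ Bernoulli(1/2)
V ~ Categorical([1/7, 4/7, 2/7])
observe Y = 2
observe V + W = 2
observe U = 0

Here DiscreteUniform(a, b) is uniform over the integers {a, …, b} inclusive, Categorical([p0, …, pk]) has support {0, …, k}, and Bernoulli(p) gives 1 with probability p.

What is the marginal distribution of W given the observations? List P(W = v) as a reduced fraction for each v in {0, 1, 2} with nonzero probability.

P(W=0) = 19/83, P(W=1) = 50/83, P(W=2) = 14/83

Enumerate traces; 12 have nonzero weight after conditioning:
  (X=0, W=0, Y=2, U=0, Z=0, V=2) weight 1/378
  (X=0, W=0, Y=2, U=0, Z=1, V=2) weight 1/378
  (X=0, W=1, Y=2, U=0, Z=0, V=1) weight 1/189
  (X=0, W=1, Y=2, U=0, Z=1, V=1) weight 1/189
  (X=0, W=2, Y=2, U=0, Z=0, V=0) weight 1/756
  (X=0, W=2, Y=2, U=0, Z=1, V=0) weight 1/756
  (X=1, W=0, Y=2, U=0, Z=0, V=2) weight 1/2016
  (X=1, W=0, Y=2, U=0, Z=1, V=2) weight 1/2016
  … 4 more
Group by W:
  weight(W=0) = 19/3024
  weight(W=1) = 25/1512
  weight(W=2) = 1/216
Total weight = 19/3024 + 25/1512 + 1/216 = 83/3024
P(W=0 | obs) = 19/3024 / 83/3024 = 19/83
P(W=1 | obs) = 25/1512 / 83/3024 = 50/83
P(W=2 | obs) = 1/216 / 83/3024 = 14/83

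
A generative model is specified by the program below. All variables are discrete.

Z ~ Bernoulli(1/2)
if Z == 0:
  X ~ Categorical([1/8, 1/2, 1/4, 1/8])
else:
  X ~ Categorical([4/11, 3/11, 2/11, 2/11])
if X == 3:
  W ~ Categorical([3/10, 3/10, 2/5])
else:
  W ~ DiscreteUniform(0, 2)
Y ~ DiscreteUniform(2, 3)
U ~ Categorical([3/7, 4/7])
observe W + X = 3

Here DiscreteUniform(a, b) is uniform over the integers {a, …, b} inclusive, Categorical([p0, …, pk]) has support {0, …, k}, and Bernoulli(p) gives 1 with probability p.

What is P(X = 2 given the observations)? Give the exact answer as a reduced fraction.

Enumerate traces; 24 have nonzero weight after conditioning:
  (Z=0, X=1, W=2, Y=2, U=0) weight 1/56
  (Z=0, X=1, W=2, Y=2, U=1) weight 1/42
  (Z=0, X=1, W=2, Y=3, U=0) weight 1/56
  (Z=0, X=1, W=2, Y=3, U=1) weight 1/42
  (Z=0, X=2, W=1, Y=2, U=0) weight 1/112
  (Z=0, X=2, W=1, Y=2, U=1) weight 1/84
  (Z=0, X=2, W=1, Y=3, U=0) weight 1/112
  (Z=0, X=2, W=1, Y=3, U=1) weight 1/84
  (Z=0, X=3, W=0, Y=2, U=0) weight 9/2240
  … 15 more
Group by X:
  weight(X=1) = 17/132
  weight(X=2) = 19/264
  weight(X=3) = 81/1760
Total weight = 17/132 + 19/264 + 81/1760 = 1303/5280
P(X=1 | obs) = 17/132 / 1303/5280 = 680/1303
P(X=2 | obs) = 19/264 / 1303/5280 = 380/1303
P(X=3 | obs) = 81/1760 / 1303/5280 = 243/1303

P(X = 2 | obs) = 380/1303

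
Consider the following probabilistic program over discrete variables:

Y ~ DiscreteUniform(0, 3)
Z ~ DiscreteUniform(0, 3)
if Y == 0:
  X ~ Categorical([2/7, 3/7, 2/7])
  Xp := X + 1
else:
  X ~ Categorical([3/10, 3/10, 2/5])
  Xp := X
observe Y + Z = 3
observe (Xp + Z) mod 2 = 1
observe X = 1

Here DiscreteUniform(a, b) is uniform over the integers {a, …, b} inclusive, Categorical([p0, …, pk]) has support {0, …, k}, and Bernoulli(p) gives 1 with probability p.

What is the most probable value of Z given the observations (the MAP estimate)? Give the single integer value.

Enumerate traces; 3 have nonzero weight after conditioning:
  (Y=0, Z=3, X=1) weight 3/112
  (Y=1, Z=2, X=1) weight 3/160
  (Y=3, Z=0, X=1) weight 3/160
Group by Z:
  weight(Z=0) = 3/160
  weight(Z=2) = 3/160
  weight(Z=3) = 3/112
Total weight = 3/160 + 3/160 + 3/112 = 9/140
P(Z=0 | obs) = 3/160 / 9/140 = 7/24
P(Z=2 | obs) = 3/160 / 9/140 = 7/24
P(Z=3 | obs) = 3/112 / 9/140 = 5/12
argmax = 3

argmax_v P(Z = v | obs) = 3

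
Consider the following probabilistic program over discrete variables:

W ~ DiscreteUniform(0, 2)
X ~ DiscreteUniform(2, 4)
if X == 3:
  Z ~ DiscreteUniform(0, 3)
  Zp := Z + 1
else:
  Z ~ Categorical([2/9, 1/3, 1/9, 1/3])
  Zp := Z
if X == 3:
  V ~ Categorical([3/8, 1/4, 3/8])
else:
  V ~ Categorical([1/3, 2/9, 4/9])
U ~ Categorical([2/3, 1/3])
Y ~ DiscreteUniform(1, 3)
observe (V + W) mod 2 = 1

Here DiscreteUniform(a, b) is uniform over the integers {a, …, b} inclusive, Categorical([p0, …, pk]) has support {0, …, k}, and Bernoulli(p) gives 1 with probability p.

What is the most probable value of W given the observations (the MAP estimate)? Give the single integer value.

Enumerate traces; 288 have nonzero weight after conditioning:
  (W=0, X=2, Z=0, V=1, U=0, Y=1) weight 8/6561
  (W=0, X=2, Z=0, V=1, U=0, Y=2) weight 8/6561
  (W=0, X=2, Z=0, V=1, U=0, Y=3) weight 8/6561
  (W=0, X=2, Z=0, V=1, U=1, Y=1) weight 4/6561
  (W=0, X=2, Z=0, V=1, U=1, Y=2) weight 4/6561
  (W=0, X=2, Z=0, V=1, U=1, Y=3) weight 4/6561
  (W=0, X=2, Z=1, V=1, U=0, Y=1) weight 4/2187
  (W=0, X=2, Z=1, V=1, U=0, Y=2) weight 4/2187
  (W=1, X=2, Z=0, V=0, U=0, Y=1) weight 4/2187
  (W=2, X=2, Z=0, V=1, U=0, Y=1) weight 8/6561
  … 278 more
Group by W:
  weight(W=0) = 25/324
  weight(W=1) = 83/324
  weight(W=2) = 25/324
Total weight = 25/324 + 83/324 + 25/324 = 133/324
P(W=0 | obs) = 25/324 / 133/324 = 25/133
P(W=1 | obs) = 83/324 / 133/324 = 83/133
P(W=2 | obs) = 25/324 / 133/324 = 25/133
argmax = 1

argmax_v P(W = v | obs) = 1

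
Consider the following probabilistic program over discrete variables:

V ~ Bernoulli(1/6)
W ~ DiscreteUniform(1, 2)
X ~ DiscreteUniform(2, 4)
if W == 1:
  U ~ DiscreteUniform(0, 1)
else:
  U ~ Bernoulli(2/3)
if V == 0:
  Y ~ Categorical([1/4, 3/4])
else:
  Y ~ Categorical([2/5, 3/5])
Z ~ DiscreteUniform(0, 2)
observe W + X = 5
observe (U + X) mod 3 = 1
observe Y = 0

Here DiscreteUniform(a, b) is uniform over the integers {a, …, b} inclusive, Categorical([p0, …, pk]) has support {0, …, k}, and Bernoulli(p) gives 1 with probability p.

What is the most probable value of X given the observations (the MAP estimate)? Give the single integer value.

argmax_v P(X = v | obs) = 3

Enumerate traces; 12 have nonzero weight after conditioning:
  (V=0, W=1, X=4, U=0, Y=0, Z=0) weight 5/864
  (V=0, W=1, X=4, U=0, Y=0, Z=1) weight 5/864
  (V=0, W=1, X=4, U=0, Y=0, Z=2) weight 5/864
  (V=0, W=2, X=3, U=1, Y=0, Z=0) weight 5/648
  (V=0, W=2, X=3, U=1, Y=0, Z=1) weight 5/648
  (V=0, W=2, X=3, U=1, Y=0, Z=2) weight 5/648
  (V=1, W=1, X=4, U=0, Y=0, Z=0) weight 1/540
  (V=1, W=1, X=4, U=0, Y=0, Z=1) weight 1/540
  … 4 more
Group by X:
  weight(X=3) = 11/360
  weight(X=4) = 11/480
Total weight = 11/360 + 11/480 = 77/1440
P(X=3 | obs) = 11/360 / 77/1440 = 4/7
P(X=4 | obs) = 11/480 / 77/1440 = 3/7
argmax = 3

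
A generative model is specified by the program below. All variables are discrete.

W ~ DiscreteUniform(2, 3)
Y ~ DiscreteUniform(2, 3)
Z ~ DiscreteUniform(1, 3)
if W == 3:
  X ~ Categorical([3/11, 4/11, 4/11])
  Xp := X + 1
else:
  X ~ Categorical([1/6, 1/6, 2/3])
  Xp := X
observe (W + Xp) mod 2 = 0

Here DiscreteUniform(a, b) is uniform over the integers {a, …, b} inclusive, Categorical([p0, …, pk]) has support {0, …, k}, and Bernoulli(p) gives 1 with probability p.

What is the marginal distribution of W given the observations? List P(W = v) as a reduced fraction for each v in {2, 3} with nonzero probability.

Enumerate traces; 24 have nonzero weight after conditioning:
  (W=2, Y=2, Z=1, X=0) weight 1/72
  (W=2, Y=2, Z=1, X=2) weight 1/18
  (W=2, Y=2, Z=2, X=0) weight 1/72
  (W=2, Y=2, Z=2, X=2) weight 1/18
  (W=2, Y=2, Z=3, X=0) weight 1/72
  (W=2, Y=2, Z=3, X=2) weight 1/18
  (W=2, Y=3, Z=1, X=0) weight 1/72
  (W=2, Y=3, Z=1, X=2) weight 1/18
  (W=3, Y=2, Z=1, X=0) weight 1/44
  … 15 more
Group by W:
  weight(W=2) = 5/12
  weight(W=3) = 7/22
Total weight = 5/12 + 7/22 = 97/132
P(W=2 | obs) = 5/12 / 97/132 = 55/97
P(W=3 | obs) = 7/22 / 97/132 = 42/97

P(W=2) = 55/97, P(W=3) = 42/97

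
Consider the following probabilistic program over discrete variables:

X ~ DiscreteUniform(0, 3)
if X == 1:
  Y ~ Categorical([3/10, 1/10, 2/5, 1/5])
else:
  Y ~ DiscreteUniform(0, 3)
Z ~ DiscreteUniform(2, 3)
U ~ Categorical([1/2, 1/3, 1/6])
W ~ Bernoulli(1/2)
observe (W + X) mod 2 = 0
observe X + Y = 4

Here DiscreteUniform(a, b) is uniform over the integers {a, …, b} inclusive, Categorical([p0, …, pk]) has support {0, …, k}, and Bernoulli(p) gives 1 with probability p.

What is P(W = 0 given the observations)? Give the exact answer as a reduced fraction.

Enumerate traces; 18 have nonzero weight after conditioning:
  (X=1, Y=3, Z=2, U=0, W=1) weight 1/160
  (X=1, Y=3, Z=2, U=1, W=1) weight 1/240
  (X=1, Y=3, Z=2, U=2, W=1) weight 1/480
  (X=1, Y=3, Z=3, U=0, W=1) weight 1/160
  (X=1, Y=3, Z=3, U=1, W=1) weight 1/240
  (X=1, Y=3, Z=3, U=2, W=1) weight 1/480
  (X=2, Y=2, Z=2, U=0, W=0) weight 1/128
  (X=2, Y=2, Z=2, U=1, W=0) weight 1/192
  … 10 more
Group by W:
  weight(W=0) = 1/32
  weight(W=1) = 9/160
Total weight = 1/32 + 9/160 = 7/80
P(W=0 | obs) = 1/32 / 7/80 = 5/14
P(W=1 | obs) = 9/160 / 7/80 = 9/14

P(W = 0 | obs) = 5/14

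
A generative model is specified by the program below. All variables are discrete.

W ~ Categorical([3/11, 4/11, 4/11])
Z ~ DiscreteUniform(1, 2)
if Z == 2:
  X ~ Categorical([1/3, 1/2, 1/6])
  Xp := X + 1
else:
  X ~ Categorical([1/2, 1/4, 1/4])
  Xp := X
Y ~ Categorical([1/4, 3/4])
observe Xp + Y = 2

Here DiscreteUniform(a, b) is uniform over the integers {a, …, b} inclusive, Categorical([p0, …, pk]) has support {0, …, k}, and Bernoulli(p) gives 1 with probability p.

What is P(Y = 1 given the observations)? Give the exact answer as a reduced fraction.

Enumerate traces; 12 have nonzero weight after conditioning:
  (W=0, Z=1, X=1, Y=1) weight 9/352
  (W=0, Z=1, X=2, Y=0) weight 3/352
  (W=0, Z=2, X=0, Y=1) weight 3/88
  (W=0, Z=2, X=1, Y=0) weight 3/176
  (W=1, Z=1, X=1, Y=1) weight 3/88
  (W=1, Z=1, X=2, Y=0) weight 1/88
  (W=1, Z=2, X=0, Y=1) weight 1/22
  (W=1, Z=2, X=1, Y=0) weight 1/44
  … 4 more
Group by Y:
  weight(Y=0) = 3/32
  weight(Y=1) = 7/32
Total weight = 3/32 + 7/32 = 5/16
P(Y=0 | obs) = 3/32 / 5/16 = 3/10
P(Y=1 | obs) = 7/32 / 5/16 = 7/10

P(Y = 1 | obs) = 7/10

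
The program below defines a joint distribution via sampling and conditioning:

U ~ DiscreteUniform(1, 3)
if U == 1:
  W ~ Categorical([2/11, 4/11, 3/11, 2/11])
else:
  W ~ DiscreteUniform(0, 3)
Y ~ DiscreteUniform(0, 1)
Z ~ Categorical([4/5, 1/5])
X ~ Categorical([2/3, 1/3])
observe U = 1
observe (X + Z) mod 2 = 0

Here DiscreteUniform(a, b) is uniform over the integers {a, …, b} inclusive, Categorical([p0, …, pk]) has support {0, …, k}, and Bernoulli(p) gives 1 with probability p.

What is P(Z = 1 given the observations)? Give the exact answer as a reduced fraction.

P(Z = 1 | obs) = 1/9

Enumerate traces; 16 have nonzero weight after conditioning:
  (U=1, W=0, Y=0, Z=0, X=0) weight 8/495
  (U=1, W=0, Y=0, Z=1, X=1) weight 1/495
  (U=1, W=0, Y=1, Z=0, X=0) weight 8/495
  (U=1, W=0, Y=1, Z=1, X=1) weight 1/495
  (U=1, W=1, Y=0, Z=0, X=0) weight 16/495
  (U=1, W=1, Y=0, Z=1, X=1) weight 2/495
  (U=1, W=1, Y=1, Z=0, X=0) weight 16/495
  (U=1, W=1, Y=1, Z=1, X=1) weight 2/495
  … 8 more
Group by Z:
  weight(Z=0) = 8/45
  weight(Z=1) = 1/45
Total weight = 8/45 + 1/45 = 1/5
P(Z=0 | obs) = 8/45 / 1/5 = 8/9
P(Z=1 | obs) = 1/45 / 1/5 = 1/9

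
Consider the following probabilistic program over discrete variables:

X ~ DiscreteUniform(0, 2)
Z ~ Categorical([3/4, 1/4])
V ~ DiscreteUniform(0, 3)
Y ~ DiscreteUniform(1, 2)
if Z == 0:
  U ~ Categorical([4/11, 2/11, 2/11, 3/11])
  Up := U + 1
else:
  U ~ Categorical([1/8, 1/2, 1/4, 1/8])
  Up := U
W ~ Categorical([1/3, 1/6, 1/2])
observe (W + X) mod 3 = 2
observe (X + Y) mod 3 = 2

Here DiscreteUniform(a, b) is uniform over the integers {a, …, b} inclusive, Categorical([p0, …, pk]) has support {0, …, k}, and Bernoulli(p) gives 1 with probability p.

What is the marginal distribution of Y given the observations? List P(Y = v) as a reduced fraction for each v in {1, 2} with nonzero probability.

Enumerate traces; 64 have nonzero weight after conditioning:
  (X=0, Z=0, V=0, Y=2, U=0, W=2) weight 1/176
  (X=0, Z=0, V=0, Y=2, U=1, W=2) weight 1/352
  (X=0, Z=0, V=0, Y=2, U=2, W=2) weight 1/352
  (X=0, Z=0, V=0, Y=2, U=3, W=2) weight 3/704
  (X=0, Z=0, V=1, Y=2, U=0, W=2) weight 1/176
  (X=0, Z=0, V=1, Y=2, U=1, W=2) weight 1/352
  (X=0, Z=0, V=1, Y=2, U=2, W=2) weight 1/352
  (X=0, Z=0, V=1, Y=2, U=3, W=2) weight 3/704
  (X=1, Z=0, V=0, Y=1, U=0, W=1) weight 1/528
  … 55 more
Group by Y:
  weight(Y=1) = 1/36
  weight(Y=2) = 1/12
Total weight = 1/36 + 1/12 = 1/9
P(Y=1 | obs) = 1/36 / 1/9 = 1/4
P(Y=2 | obs) = 1/12 / 1/9 = 3/4

P(Y=1) = 1/4, P(Y=2) = 3/4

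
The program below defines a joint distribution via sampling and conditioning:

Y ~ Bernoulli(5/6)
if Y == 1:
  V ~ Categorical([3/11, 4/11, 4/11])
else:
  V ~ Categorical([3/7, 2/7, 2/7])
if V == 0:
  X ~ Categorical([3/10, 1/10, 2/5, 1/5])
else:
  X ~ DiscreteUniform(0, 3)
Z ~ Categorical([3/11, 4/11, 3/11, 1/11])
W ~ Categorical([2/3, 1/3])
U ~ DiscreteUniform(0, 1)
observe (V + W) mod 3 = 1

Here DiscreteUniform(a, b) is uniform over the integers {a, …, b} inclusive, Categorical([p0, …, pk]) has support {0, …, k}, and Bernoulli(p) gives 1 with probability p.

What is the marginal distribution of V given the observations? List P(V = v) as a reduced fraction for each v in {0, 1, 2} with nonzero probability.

P(V=0) = 23/77, P(V=1) = 54/77

Enumerate traces; 128 have nonzero weight after conditioning:
  (Y=0, V=0, X=0, Z=0, W=1, U=0) weight 3/3080
  (Y=0, V=0, X=0, Z=0, W=1, U=1) weight 3/3080
  (Y=0, V=0, X=0, Z=1, W=1, U=0) weight 1/770
  (Y=0, V=0, X=0, Z=1, W=1, U=1) weight 1/770
  (Y=0, V=0, X=0, Z=2, W=1, U=0) weight 3/3080
  (Y=0, V=0, X=0, Z=2, W=1, U=1) weight 3/3080
  (Y=0, V=0, X=0, Z=3, W=1, U=0) weight 1/3080
  (Y=0, V=0, X=0, Z=3, W=1, U=1) weight 1/3080
  (Y=0, V=1, X=0, Z=0, W=0, U=0) weight 1/924
  … 119 more
Group by V:
  weight(V=0) = 23/231
  weight(V=1) = 18/77
Total weight = 23/231 + 18/77 = 1/3
P(V=0 | obs) = 23/231 / 1/3 = 23/77
P(V=1 | obs) = 18/77 / 1/3 = 54/77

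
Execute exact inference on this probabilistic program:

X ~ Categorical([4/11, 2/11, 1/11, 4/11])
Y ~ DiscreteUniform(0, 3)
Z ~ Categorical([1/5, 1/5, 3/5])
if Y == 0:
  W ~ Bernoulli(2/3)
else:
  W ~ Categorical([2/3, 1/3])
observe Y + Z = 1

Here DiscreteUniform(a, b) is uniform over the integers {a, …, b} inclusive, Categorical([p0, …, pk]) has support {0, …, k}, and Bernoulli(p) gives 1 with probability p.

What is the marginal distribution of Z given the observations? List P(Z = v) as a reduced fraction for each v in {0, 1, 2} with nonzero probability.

Enumerate traces; 16 have nonzero weight after conditioning:
  (X=0, Y=0, Z=1, W=0) weight 1/165
  (X=0, Y=0, Z=1, W=1) weight 2/165
  (X=0, Y=1, Z=0, W=0) weight 2/165
  (X=0, Y=1, Z=0, W=1) weight 1/165
  (X=1, Y=0, Z=1, W=0) weight 1/330
  (X=1, Y=0, Z=1, W=1) weight 1/165
  (X=1, Y=1, Z=0, W=0) weight 1/165
  (X=1, Y=1, Z=0, W=1) weight 1/330
  … 8 more
Group by Z:
  weight(Z=0) = 1/20
  weight(Z=1) = 1/20
Total weight = 1/20 + 1/20 = 1/10
P(Z=0 | obs) = 1/20 / 1/10 = 1/2
P(Z=1 | obs) = 1/20 / 1/10 = 1/2

P(Z=0) = 1/2, P(Z=1) = 1/2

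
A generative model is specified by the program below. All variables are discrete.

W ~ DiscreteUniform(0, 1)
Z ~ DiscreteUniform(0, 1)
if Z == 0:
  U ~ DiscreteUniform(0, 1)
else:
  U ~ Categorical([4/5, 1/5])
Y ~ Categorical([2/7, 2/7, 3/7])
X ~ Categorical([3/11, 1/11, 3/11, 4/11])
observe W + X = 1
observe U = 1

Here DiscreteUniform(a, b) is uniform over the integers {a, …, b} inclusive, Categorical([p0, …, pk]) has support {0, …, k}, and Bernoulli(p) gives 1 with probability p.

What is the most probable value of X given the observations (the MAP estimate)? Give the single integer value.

Enumerate traces; 12 have nonzero weight after conditioning:
  (W=0, Z=0, U=1, Y=0, X=1) weight 1/308
  (W=0, Z=0, U=1, Y=1, X=1) weight 1/308
  (W=0, Z=0, U=1, Y=2, X=1) weight 3/616
  (W=0, Z=1, U=1, Y=0, X=1) weight 1/770
  (W=0, Z=1, U=1, Y=1, X=1) weight 1/770
  (W=0, Z=1, U=1, Y=2, X=1) weight 3/1540
  (W=1, Z=0, U=1, Y=0, X=0) weight 3/308
  (W=1, Z=0, U=1, Y=1, X=0) weight 3/308
  … 4 more
Group by X:
  weight(X=0) = 21/440
  weight(X=1) = 7/440
Total weight = 21/440 + 7/440 = 7/110
P(X=0 | obs) = 21/440 / 7/110 = 3/4
P(X=1 | obs) = 7/440 / 7/110 = 1/4
argmax = 0

argmax_v P(X = v | obs) = 0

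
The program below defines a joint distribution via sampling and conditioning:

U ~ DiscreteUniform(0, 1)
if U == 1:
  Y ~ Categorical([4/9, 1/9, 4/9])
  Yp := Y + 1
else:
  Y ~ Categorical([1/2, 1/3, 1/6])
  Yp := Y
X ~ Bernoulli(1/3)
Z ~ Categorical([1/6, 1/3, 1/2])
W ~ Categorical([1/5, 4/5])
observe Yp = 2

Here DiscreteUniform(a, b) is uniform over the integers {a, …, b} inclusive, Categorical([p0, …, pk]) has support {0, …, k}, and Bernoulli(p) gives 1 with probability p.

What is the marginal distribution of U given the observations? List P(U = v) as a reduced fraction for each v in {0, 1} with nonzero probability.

Enumerate traces; 24 have nonzero weight after conditioning:
  (U=0, Y=2, X=0, Z=0, W=0) weight 1/540
  (U=0, Y=2, X=0, Z=0, W=1) weight 1/135
  (U=0, Y=2, X=0, Z=1, W=0) weight 1/270
  (U=0, Y=2, X=0, Z=1, W=1) weight 2/135
  (U=0, Y=2, X=0, Z=2, W=0) weight 1/180
  (U=0, Y=2, X=0, Z=2, W=1) weight 1/45
  (U=0, Y=2, X=1, Z=0, W=0) weight 1/1080
  (U=0, Y=2, X=1, Z=0, W=1) weight 1/270
  (U=1, Y=1, X=0, Z=0, W=0) weight 1/810
  … 15 more
Group by U:
  weight(U=0) = 1/12
  weight(U=1) = 1/18
Total weight = 1/12 + 1/18 = 5/36
P(U=0 | obs) = 1/12 / 5/36 = 3/5
P(U=1 | obs) = 1/18 / 5/36 = 2/5

P(U=0) = 3/5, P(U=1) = 2/5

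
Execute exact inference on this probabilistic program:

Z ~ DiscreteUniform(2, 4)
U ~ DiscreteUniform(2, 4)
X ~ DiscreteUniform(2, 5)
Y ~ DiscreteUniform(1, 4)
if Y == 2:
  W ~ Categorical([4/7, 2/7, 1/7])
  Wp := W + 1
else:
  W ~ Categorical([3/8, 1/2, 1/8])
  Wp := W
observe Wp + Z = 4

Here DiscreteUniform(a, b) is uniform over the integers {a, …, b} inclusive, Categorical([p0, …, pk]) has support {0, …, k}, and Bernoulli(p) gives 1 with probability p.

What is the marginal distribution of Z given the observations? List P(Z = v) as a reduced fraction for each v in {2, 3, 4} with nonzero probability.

Enumerate traces; 132 have nonzero weight after conditioning:
  (Z=2, U=2, X=2, Y=1, W=2) weight 1/1152
  (Z=2, U=2, X=2, Y=2, W=1) weight 1/504
  (Z=2, U=2, X=2, Y=3, W=2) weight 1/1152
  (Z=2, U=2, X=2, Y=4, W=2) weight 1/1152
  (Z=2, U=2, X=3, Y=1, W=2) weight 1/1152
  (Z=2, U=2, X=3, Y=2, W=1) weight 1/504
  (Z=2, U=2, X=3, Y=3, W=2) weight 1/1152
  (Z=2, U=2, X=3, Y=4, W=2) weight 1/1152
  (Z=3, U=2, X=2, Y=1, W=1) weight 1/288
  (Z=4, U=2, X=2, Y=1, W=0) weight 1/384
  … 122 more
Group by Z:
  weight(Z=2) = 37/672
  weight(Z=3) = 29/168
  weight(Z=4) = 3/32
Total weight = 37/672 + 29/168 + 3/32 = 9/28
P(Z=2 | obs) = 37/672 / 9/28 = 37/216
P(Z=3 | obs) = 29/168 / 9/28 = 29/54
P(Z=4 | obs) = 3/32 / 9/28 = 7/24

P(Z=2) = 37/216, P(Z=3) = 29/54, P(Z=4) = 7/24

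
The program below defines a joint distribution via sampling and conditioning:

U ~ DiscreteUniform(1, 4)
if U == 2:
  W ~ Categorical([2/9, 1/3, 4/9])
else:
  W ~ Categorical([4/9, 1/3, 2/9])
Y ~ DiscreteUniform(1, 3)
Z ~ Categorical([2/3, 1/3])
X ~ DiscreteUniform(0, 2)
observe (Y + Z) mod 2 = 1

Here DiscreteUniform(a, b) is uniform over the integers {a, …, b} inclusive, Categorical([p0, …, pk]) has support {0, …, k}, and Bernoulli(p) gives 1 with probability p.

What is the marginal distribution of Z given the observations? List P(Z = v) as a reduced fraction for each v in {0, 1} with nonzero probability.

P(Z=0) = 4/5, P(Z=1) = 1/5

Enumerate traces; 108 have nonzero weight after conditioning:
  (U=1, W=0, Y=1, Z=0, X=0) weight 2/243
  (U=1, W=0, Y=1, Z=0, X=1) weight 2/243
  (U=1, W=0, Y=1, Z=0, X=2) weight 2/243
  (U=1, W=0, Y=2, Z=1, X=0) weight 1/243
  (U=1, W=0, Y=2, Z=1, X=1) weight 1/243
  (U=1, W=0, Y=2, Z=1, X=2) weight 1/243
  (U=1, W=0, Y=3, Z=0, X=0) weight 2/243
  (U=1, W=0, Y=3, Z=0, X=1) weight 2/243
  … 100 more
Group by Z:
  weight(Z=0) = 4/9
  weight(Z=1) = 1/9
Total weight = 4/9 + 1/9 = 5/9
P(Z=0 | obs) = 4/9 / 5/9 = 4/5
P(Z=1 | obs) = 1/9 / 5/9 = 1/5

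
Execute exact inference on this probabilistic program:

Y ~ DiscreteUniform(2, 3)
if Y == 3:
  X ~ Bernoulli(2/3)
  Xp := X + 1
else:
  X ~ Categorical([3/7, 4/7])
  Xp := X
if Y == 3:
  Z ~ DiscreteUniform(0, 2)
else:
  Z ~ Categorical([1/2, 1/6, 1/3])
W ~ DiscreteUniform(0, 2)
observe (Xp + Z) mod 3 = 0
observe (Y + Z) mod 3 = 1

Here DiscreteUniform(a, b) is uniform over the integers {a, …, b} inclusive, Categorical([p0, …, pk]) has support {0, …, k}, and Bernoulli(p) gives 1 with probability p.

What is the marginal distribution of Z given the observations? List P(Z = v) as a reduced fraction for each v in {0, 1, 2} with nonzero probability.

P(Z=1) = 7/13, P(Z=2) = 6/13

Enumerate traces; 6 have nonzero weight after conditioning:
  (Y=2, X=1, Z=2, W=0) weight 2/63
  (Y=2, X=1, Z=2, W=1) weight 2/63
  (Y=2, X=1, Z=2, W=2) weight 2/63
  (Y=3, X=1, Z=1, W=0) weight 1/27
  (Y=3, X=1, Z=1, W=1) weight 1/27
  (Y=3, X=1, Z=1, W=2) weight 1/27
Group by Z:
  weight(Z=1) = 1/9
  weight(Z=2) = 2/21
Total weight = 1/9 + 2/21 = 13/63
P(Z=1 | obs) = 1/9 / 13/63 = 7/13
P(Z=2 | obs) = 2/21 / 13/63 = 6/13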